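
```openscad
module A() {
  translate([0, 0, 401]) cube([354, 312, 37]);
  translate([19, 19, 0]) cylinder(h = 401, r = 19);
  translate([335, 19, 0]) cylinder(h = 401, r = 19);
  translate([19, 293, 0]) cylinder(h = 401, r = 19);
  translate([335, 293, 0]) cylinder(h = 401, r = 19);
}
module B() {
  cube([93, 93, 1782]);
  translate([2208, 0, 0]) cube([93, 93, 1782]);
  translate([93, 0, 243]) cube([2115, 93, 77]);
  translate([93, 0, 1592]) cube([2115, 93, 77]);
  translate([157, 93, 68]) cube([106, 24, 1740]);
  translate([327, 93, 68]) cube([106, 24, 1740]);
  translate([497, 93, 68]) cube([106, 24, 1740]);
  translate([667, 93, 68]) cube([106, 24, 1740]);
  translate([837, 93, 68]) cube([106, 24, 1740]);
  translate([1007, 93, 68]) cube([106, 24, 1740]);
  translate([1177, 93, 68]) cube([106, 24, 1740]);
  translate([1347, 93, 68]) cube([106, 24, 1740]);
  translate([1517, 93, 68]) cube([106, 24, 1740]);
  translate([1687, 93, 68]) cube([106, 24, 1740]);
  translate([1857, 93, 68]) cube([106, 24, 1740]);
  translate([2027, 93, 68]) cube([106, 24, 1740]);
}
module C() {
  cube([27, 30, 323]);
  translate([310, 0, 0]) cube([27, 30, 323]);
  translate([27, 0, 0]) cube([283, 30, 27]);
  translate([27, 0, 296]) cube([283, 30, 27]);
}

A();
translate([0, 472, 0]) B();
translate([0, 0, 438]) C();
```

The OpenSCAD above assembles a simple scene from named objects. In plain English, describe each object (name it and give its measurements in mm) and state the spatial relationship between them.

A is a four-legged stool. The seat is 354×312 mm, 37 mm thick, top at z = 438 mm. It stands on four round legs, each 38 mm in diameter, from z = 0 to the seat underside, each leg's axis is inset half a diameter from the nearest pair of seat edges (so the leg's bounding box is flush with the corner).

B is a fence section. Two 93×93 mm posts, 1782 mm tall, stand on the floor with a clear span of 2115 mm between their inner faces. Two horizontal rails of 93×77 mm section span the gap between the posts with their undersides at z = 243 mm and z = 1592 mm, flush with the posts' −y face. 12 pickets, each 106 mm wide, 24 mm thick and 1740 mm tall, are fixed to the +y face of the rails with their bottoms at z = 68 mm, evenly spaced across the span with equal gaps (rounded down to the nearest mm) at the −x end and between each pair — any rounding remainder accumulates at the +x end.

C is a picture frame with a 283×269 mm rectangular opening (x by z) and a uniform 27 mm border on every side. Frame depth is 30 mm along y. It is built from two vertical stiles running the full outside height and two horizontal rails spanning the gap between the stiles.

The fence section is on the floor beside the stool on its +y side. The picture frame is on top of the stool.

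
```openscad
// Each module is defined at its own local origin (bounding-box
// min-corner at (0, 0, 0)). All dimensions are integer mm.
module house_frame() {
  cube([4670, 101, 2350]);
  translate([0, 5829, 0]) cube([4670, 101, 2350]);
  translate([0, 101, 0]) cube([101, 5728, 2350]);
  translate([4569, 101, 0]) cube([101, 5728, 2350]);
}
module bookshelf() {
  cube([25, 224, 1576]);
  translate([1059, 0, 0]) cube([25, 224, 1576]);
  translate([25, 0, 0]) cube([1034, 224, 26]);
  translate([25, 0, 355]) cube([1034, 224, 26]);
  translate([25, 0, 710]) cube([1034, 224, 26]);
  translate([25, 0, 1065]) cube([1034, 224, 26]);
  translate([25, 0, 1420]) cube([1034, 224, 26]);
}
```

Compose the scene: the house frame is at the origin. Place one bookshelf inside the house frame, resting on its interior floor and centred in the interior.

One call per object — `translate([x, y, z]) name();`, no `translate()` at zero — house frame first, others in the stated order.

house_frame();
translate([1793, 2853, 0]) bookshelf();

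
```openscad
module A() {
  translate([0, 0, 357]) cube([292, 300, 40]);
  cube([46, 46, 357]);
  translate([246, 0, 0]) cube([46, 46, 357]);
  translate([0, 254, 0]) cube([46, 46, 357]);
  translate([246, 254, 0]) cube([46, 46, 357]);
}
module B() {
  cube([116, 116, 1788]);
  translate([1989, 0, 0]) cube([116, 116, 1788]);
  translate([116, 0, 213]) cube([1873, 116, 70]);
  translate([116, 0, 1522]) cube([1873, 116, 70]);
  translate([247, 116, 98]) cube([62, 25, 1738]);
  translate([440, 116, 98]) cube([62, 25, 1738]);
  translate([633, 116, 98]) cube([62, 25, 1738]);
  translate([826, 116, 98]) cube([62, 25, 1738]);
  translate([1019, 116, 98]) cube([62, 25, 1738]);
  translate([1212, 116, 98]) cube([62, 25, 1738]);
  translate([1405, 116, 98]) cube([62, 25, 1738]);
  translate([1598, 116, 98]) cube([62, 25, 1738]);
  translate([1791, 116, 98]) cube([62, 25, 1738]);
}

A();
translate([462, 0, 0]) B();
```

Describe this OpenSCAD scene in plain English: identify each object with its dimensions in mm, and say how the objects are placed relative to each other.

A is a simple wooden stool: a rectangular seat 292 mm (x) by 300 mm (y), 40 mm thick, top face at z = 397 mm, on four square legs, each 46×46 mm in cross-section. The legs rest on z = 0, each flush with a corner of the seat.

B is a fence section. Two 116×116 mm posts, 1788 mm tall, stand on the floor with a clear span of 1873 mm between their inner faces. Two horizontal rails of 116×70 mm section span the gap between the posts with their undersides at z = 213 mm and z = 1522 mm, flush with the posts' −y face. 9 pickets, each 62 mm wide, 25 mm thick and 1738 mm tall, are fixed to the +y face of the rails with their bottoms at z = 98 mm, evenly spaced across the span with equal gaps (rounded down to the nearest mm) at the −x end and between each pair — any rounding remainder accumulates at the +x end.

The fence section is on the floor beside the stool on its +x side.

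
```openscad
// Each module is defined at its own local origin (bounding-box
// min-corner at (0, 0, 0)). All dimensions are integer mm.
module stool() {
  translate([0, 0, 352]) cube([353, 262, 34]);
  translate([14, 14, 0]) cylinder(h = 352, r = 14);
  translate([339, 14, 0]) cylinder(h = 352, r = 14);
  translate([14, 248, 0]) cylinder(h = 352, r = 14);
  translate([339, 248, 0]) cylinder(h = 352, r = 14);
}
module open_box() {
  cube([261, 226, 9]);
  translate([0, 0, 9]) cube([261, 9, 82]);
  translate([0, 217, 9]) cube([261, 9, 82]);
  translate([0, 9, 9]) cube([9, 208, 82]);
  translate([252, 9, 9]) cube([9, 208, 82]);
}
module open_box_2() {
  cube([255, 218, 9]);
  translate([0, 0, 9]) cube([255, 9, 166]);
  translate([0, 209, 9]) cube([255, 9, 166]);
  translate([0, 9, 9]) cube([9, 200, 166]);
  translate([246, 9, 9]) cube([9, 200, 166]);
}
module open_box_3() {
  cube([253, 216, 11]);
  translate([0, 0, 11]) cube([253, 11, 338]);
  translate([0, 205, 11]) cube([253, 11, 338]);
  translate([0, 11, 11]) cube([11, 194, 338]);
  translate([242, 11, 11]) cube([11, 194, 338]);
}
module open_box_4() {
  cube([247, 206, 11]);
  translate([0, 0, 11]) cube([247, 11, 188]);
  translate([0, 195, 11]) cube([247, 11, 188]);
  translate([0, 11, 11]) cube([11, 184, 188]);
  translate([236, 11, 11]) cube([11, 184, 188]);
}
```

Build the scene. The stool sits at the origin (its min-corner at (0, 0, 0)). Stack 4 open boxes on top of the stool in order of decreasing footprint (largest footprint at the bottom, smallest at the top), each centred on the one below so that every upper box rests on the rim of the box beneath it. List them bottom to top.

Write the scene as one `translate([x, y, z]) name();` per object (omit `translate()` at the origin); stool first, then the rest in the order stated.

stool();
translate([46, 18, 386]) open_box();
translate([49, 22, 477]) open_box_2();
translate([50, 23, 652]) open_box_3();
translate([53, 28, 1001]) open_box_4();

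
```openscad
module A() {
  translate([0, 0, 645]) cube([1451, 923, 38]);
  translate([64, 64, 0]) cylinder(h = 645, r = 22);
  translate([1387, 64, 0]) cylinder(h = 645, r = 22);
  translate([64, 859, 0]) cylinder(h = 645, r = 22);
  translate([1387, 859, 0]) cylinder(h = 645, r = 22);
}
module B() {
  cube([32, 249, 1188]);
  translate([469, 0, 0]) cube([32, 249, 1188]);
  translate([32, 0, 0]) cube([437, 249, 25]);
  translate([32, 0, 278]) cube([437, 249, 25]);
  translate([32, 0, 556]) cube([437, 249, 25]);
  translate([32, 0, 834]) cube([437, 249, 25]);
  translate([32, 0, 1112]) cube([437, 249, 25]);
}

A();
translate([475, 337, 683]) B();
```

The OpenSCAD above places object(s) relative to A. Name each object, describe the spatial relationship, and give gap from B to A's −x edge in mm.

A is a table. B is a bookshelf. The bookshelf is on top of the table, centred. The gap from the bookshelf to the table's −x edge is 475 mm.

The bookshelf's min-x is at 475; the table's min-x is 0; gap = 475 mm.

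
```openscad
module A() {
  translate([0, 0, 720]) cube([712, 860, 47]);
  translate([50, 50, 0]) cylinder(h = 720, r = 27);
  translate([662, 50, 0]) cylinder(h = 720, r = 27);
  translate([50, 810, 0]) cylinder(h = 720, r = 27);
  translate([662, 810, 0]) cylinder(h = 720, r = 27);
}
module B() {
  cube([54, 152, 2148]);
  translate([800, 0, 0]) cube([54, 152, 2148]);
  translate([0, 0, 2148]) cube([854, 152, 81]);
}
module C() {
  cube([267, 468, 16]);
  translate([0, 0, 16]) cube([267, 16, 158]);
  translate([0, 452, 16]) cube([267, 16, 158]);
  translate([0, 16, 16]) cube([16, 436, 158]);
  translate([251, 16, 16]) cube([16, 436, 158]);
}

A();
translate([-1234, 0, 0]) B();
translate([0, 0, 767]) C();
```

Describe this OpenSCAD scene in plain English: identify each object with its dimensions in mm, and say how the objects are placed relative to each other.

A is a table: top 712 mm (x) × 860 mm (y), 47 mm thick, upper face at z = 767 mm, on four round legs of 54 mm diameter, each leg's bounding box inset 23 mm from the nearest pair of top edges, running from z = 0 to the bottom of the top.

B is a door frame. The clear opening is 746 mm wide and 2148 mm high. Two 54 mm wide jambs, 152 mm deep, stand either side of the opening from the floor to the top of the opening. A 81 mm thick head sits across the top of both jambs, spanning the full outside width of the frame.

C is an open-topped rectangular box: outside dimensions 267×468×174 mm, with a uniform wall and base thickness of 16 mm. The base is a full 267×468 slab on the floor; four walls sit on top of the base. The front and back walls (the −y and +y sides) span the full width; the two side walls fit between them.

The door frame is on the floor beside the table on its −x side. The open box is on top of the table.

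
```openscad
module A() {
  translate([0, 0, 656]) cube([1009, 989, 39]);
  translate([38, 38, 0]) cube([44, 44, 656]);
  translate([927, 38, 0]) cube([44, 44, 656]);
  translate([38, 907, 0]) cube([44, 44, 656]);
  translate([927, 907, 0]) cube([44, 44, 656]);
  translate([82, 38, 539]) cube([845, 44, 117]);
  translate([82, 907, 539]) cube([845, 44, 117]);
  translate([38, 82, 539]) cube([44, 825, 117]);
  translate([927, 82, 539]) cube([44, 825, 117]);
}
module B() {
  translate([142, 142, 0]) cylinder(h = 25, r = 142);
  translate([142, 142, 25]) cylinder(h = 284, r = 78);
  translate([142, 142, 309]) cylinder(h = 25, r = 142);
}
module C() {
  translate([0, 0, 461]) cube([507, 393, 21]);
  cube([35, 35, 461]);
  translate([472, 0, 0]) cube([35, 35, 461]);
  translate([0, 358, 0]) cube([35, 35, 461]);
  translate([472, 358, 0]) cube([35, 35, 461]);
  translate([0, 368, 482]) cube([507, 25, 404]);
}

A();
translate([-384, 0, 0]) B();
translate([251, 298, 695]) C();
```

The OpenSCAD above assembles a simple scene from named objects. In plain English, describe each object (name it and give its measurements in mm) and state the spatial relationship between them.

A is a table with a 1009×989 mm rectangular top, 39 mm thick, top surface at z = 695 mm, supported by four 44×44 mm square legs, each inset 38 mm from the nearest pair of top edges, running from the floor. Four apron rails, 44 mm thick and 117 mm tall, run between adjacent legs with their top edges flush with the underside of the top and their outer faces flush with the legs' outer faces.

B is a spool: two coaxial disc flanges of radius 142 mm and thickness 25 mm, joined by a core cylinder of radius 78 mm and height 284 mm. The lower flange rests on z = 0 and the three cylinders share a vertical axis.

C is a chair: 507×393 mm seat, 21 mm thick, top at z = 482 mm, on four 35 mm square corner legs flush with the seat edges. A 25 mm thick backrest slab spans the full seat width, extending 404 mm above the seat top, its back face flush with the seat's +y edge.

The spool is on the floor beside the table on its −x side. The chair is on top of the table, centred.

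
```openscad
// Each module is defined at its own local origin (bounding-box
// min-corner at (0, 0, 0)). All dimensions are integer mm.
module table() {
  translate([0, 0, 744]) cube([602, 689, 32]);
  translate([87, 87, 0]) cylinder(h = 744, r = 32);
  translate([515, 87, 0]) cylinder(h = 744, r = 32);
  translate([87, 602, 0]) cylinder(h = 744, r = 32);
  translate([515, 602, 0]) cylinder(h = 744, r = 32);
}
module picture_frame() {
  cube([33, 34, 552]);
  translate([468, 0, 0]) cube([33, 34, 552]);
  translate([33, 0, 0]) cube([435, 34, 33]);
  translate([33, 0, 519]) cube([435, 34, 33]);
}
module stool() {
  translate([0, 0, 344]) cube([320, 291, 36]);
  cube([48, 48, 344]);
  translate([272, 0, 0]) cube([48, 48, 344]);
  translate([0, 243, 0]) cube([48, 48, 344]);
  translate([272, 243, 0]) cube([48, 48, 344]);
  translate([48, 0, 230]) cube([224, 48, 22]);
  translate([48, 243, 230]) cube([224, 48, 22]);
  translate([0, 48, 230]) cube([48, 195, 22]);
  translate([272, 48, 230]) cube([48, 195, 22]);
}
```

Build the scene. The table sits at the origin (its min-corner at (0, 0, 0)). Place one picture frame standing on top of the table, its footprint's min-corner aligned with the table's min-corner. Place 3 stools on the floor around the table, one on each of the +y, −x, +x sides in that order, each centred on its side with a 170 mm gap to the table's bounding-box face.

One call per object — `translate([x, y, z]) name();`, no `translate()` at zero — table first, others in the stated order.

table();
translate([0, 0, 776]) picture_frame();
translate([141, 859, 0]) stool();
translate([-490, 199, 0]) stool();
translate([772, 199, 0]) stool();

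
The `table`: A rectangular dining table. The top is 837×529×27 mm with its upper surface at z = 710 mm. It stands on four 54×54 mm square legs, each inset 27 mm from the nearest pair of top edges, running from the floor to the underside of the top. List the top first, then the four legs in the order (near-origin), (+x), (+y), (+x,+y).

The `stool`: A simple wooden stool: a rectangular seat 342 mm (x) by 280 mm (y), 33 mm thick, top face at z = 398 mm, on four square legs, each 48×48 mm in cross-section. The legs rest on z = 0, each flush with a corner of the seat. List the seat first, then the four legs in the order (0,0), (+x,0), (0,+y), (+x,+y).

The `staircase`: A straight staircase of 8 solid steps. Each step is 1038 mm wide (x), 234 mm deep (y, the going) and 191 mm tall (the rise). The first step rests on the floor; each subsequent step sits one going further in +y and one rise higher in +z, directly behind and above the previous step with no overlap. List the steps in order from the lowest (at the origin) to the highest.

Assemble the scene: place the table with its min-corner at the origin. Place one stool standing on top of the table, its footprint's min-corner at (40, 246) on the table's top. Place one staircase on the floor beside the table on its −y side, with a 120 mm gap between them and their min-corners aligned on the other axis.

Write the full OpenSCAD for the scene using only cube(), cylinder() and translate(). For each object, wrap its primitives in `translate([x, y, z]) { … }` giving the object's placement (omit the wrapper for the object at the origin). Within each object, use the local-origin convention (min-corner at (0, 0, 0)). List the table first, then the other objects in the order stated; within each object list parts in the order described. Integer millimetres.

translate([0, 0, 683]) cube([837, 529, 27]);
translate([27, 27, 0]) cube([54, 54, 683]);
translate([756, 27, 0]) cube([54, 54, 683]);
translate([27, 448, 0]) cube([54, 54, 683]);
translate([756, 448, 0]) cube([54, 54, 683]);
translate([40, 246, 710]) {
  translate([0, 0, 365]) cube([342, 280, 33]);
  cube([48, 48, 365]);
  translate([294, 0, 0]) cube([48, 48, 365]);
  translate([0, 232, 0]) cube([48, 48, 365]);
  translate([294, 232, 0]) cube([48, 48, 365]);
}
translate([0, -1992, 0]) {
  cube([1038, 234, 191]);
  translate([0, 234, 191]) cube([1038, 234, 191]);
  translate([0, 468, 382]) cube([1038, 234, 191]);
  translate([0, 702, 573]) cube([1038, 234, 191]);
  translate([0, 936, 764]) cube([1038, 234, 191]);
  translate([0, 1170, 955]) cube([1038, 234, 191]);
  translate([0, 1404, 1146]) cube([1038, 234, 191]);
  translate([0, 1638, 1337]) cube([1038, 234, 191]);
}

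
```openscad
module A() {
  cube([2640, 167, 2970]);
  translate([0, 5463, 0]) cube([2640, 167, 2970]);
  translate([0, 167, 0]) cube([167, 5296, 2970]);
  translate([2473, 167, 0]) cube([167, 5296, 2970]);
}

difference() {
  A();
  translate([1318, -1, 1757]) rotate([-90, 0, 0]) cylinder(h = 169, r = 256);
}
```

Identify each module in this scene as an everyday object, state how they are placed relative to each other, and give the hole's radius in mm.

A is a house frame. The house frame has a circular hole through its front wall. The hole's radius is 256 mm.

The subtracted cylinder has r = 256 mm.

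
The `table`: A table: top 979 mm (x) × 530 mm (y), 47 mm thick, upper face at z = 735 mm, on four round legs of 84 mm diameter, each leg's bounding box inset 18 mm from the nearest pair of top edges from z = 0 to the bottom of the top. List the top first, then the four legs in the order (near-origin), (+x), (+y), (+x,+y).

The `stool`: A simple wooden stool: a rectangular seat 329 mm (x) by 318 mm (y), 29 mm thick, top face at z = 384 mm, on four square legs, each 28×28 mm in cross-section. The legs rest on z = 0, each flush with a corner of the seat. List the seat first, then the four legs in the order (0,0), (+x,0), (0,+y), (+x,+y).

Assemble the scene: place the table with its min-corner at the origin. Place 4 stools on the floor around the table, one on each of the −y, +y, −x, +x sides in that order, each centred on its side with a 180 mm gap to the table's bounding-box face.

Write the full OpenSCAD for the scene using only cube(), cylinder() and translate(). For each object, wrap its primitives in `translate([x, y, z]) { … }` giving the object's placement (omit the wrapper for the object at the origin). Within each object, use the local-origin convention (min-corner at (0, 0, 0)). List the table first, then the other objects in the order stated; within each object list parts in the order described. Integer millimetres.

translate([0, 0, 688]) cube([979, 530, 47]);
translate([60, 60, 0]) cylinder(h = 688, r = 42);
translate([919, 60, 0]) cylinder(h = 688, r = 42);
translate([60, 470, 0]) cylinder(h = 688, r = 42);
translate([919, 470, 0]) cylinder(h = 688, r = 42);
translate([325, -498, 0]) {
  translate([0, 0, 355]) cube([329, 318, 29]);
  cube([28, 28, 355]);
  translate([301, 0, 0]) cube([28, 28, 355]);
  translate([0, 290, 0]) cube([28, 28, 355]);
  translate([301, 290, 0]) cube([28, 28, 355]);
}
translate([325, 710, 0]) {
  translate([0, 0, 355]) cube([329, 318, 29]);
  cube([28, 28, 355]);
  translate([301, 0, 0]) cube([28, 28, 355]);
  translate([0, 290, 0]) cube([28, 28, 355]);
  translate([301, 290, 0]) cube([28, 28, 355]);
}
translate([-509, 106, 0]) {
  translate([0, 0, 355]) cube([329, 318, 29]);
  cube([28, 28, 355]);
  translate([301, 0, 0]) cube([28, 28, 355]);
  translate([0, 290, 0]) cube([28, 28, 355]);
  translate([301, 290, 0]) cube([28, 28, 355]);
}
translate([1159, 106, 0]) {
  translate([0, 0, 355]) cube([329, 318, 29]);
  cube([28, 28, 355]);
  translate([301, 0, 0]) cube([28, 28, 355]);
  translate([0, 290, 0]) cube([28, 28, 355]);
  translate([301, 290, 0]) cube([28, 28, 355]);
}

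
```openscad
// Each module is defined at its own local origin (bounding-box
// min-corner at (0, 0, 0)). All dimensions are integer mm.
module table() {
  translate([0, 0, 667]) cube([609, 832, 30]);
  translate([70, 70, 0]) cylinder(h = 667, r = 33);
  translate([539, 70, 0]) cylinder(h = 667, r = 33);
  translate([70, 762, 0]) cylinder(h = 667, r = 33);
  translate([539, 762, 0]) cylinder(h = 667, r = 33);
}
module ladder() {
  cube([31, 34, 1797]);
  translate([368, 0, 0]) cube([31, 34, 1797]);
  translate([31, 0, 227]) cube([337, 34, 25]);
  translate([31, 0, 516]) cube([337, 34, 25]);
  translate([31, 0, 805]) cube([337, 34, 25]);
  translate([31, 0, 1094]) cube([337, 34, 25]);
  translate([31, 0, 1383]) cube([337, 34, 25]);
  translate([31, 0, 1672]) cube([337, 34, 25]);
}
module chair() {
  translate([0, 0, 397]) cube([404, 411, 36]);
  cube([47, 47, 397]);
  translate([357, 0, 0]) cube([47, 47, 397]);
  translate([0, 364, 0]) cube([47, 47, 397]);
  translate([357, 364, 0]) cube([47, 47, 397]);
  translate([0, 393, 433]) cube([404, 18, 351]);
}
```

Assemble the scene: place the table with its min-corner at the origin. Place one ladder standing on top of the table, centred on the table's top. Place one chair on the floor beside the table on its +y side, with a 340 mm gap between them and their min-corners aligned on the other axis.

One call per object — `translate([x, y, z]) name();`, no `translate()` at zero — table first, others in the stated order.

table();
translate([105, 399, 697]) ladder();
translate([0, 1172, 0]) chair();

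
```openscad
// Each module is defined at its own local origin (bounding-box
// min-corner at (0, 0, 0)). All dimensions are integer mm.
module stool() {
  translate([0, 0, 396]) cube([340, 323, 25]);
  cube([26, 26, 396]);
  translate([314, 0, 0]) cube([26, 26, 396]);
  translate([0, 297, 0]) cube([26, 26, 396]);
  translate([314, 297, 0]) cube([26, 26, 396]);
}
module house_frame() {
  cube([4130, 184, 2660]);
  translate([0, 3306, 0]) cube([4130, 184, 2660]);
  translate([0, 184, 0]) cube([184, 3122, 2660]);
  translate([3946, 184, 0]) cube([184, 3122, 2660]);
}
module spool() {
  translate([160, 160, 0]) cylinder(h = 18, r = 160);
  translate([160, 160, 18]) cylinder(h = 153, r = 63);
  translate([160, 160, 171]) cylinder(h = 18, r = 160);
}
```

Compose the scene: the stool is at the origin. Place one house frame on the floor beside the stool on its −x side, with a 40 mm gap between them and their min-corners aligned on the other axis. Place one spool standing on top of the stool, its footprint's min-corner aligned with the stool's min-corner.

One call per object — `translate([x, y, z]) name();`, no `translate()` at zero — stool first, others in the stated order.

stool();
translate([-4170, 0, 0]) house_frame();
translate([0, 0, 421]) spool();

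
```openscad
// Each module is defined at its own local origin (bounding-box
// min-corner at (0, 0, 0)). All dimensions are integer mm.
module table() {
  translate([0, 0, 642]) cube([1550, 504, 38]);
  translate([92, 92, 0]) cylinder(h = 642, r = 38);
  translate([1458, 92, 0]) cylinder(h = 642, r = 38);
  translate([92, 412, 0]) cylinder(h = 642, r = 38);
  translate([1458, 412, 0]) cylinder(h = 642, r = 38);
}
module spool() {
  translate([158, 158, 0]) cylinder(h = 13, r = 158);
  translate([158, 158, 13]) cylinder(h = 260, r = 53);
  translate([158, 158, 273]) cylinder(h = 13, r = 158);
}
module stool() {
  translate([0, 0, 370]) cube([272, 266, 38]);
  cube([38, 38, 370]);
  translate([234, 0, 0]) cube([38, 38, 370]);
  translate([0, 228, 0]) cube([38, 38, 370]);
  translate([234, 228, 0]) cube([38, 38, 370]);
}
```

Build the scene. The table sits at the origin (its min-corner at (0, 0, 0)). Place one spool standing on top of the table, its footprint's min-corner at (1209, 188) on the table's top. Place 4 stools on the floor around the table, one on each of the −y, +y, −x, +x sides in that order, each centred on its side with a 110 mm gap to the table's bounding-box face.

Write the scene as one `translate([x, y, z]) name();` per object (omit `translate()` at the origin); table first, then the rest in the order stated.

table();
translate([1209, 188, 680]) spool();
translate([639, -376, 0]) stool();
translate([639, 614, 0]) stool();
translate([-382, 119, 0]) stool();
translate([1660, 119, 0]) stool();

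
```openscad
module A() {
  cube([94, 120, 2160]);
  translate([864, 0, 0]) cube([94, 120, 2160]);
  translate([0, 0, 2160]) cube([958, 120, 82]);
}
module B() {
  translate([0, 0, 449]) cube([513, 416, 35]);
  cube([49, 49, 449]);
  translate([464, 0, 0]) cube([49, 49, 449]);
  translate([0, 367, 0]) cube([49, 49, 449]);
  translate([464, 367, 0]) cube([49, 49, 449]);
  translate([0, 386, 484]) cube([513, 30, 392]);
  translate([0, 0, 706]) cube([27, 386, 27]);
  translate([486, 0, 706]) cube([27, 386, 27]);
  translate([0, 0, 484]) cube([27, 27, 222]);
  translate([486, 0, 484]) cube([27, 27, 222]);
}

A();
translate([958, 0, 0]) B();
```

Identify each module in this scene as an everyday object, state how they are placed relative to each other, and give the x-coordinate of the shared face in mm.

A is a door frame. B is a chair. The chair is against the door frame's +x side, with their −y faces flush. The x-coordinate of the shared face is 958 mm.

The door frame's +x face and the chair's −x face are both at x = 958 mm.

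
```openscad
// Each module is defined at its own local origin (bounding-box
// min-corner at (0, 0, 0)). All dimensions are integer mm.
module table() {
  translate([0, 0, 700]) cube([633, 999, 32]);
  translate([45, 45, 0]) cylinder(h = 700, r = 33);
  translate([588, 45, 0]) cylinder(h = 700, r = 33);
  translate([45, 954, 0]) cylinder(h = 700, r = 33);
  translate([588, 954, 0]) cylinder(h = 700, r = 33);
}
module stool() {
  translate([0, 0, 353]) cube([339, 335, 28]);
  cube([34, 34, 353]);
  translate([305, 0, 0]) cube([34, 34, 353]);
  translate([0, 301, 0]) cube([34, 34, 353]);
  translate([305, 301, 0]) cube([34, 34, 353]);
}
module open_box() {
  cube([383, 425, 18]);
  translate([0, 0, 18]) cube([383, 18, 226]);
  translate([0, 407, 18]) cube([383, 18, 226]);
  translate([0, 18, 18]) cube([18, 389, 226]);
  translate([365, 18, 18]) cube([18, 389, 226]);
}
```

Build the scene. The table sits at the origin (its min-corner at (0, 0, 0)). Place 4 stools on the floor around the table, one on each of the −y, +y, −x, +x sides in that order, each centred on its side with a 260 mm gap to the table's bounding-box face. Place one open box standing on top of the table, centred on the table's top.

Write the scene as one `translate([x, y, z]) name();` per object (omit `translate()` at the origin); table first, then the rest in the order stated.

table();
translate([147, -595, 0]) stool();
translate([147, 1259, 0]) stool();
translate([-599, 332, 0]) stool();
translate([893, 332, 0]) stool();
translate([125, 287, 732]) open_box();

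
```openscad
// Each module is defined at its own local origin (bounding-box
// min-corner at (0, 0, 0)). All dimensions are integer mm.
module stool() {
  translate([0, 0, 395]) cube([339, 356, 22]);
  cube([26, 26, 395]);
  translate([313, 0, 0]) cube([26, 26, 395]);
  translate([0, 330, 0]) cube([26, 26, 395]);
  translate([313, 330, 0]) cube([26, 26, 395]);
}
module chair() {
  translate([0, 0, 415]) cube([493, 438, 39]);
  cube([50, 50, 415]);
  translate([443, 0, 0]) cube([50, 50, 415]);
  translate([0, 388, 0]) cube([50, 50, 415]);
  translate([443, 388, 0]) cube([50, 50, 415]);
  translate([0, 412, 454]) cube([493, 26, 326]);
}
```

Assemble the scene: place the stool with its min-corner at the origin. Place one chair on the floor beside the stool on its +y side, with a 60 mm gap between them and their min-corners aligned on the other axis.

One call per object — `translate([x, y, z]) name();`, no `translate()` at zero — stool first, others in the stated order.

stool();
translate([0, 416, 0]) chair();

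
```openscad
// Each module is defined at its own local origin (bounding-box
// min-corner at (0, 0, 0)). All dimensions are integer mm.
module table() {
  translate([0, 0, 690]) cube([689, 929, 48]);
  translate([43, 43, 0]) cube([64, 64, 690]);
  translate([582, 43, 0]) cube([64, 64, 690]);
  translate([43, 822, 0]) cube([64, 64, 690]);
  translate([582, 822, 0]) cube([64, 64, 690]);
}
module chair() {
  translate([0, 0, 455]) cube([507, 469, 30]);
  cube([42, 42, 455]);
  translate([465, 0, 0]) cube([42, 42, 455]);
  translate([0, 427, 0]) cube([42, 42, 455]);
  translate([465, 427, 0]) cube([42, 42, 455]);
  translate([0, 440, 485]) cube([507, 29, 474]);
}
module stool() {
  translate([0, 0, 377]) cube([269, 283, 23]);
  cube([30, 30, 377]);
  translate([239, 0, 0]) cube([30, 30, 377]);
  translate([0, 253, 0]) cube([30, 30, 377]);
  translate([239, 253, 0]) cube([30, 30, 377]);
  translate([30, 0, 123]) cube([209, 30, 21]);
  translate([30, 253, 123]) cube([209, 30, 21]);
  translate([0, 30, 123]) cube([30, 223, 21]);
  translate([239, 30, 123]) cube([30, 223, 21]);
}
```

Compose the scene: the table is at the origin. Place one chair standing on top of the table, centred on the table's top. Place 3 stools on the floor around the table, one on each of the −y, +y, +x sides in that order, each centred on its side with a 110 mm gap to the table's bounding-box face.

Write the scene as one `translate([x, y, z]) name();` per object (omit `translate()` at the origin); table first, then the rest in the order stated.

table();
translate([91, 230, 738]) chair();
translate([210, -393, 0]) stool();
translate([210, 1039, 0]) stool();
translate([799, 323, 0]) stool();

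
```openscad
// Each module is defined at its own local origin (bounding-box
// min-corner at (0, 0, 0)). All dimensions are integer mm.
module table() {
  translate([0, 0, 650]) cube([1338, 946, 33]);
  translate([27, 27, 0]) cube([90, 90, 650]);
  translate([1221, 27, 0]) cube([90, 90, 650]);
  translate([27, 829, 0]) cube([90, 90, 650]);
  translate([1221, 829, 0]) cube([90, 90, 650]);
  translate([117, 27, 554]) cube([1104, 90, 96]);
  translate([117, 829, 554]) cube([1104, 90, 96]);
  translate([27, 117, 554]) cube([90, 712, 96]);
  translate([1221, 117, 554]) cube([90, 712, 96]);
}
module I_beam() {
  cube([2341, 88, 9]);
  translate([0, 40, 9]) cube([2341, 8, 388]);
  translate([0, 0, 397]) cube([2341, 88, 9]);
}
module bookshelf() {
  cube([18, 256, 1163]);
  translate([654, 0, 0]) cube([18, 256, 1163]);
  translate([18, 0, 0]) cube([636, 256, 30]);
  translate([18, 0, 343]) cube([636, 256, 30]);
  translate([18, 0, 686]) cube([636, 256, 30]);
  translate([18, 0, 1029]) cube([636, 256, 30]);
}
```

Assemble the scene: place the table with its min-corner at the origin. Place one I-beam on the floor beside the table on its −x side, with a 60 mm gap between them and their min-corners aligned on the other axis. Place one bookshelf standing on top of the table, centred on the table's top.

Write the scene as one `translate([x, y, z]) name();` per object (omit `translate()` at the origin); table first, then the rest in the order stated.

table();
translate([-2401, 0, 0]) I_beam();
translate([333, 345, 683]) bookshelf();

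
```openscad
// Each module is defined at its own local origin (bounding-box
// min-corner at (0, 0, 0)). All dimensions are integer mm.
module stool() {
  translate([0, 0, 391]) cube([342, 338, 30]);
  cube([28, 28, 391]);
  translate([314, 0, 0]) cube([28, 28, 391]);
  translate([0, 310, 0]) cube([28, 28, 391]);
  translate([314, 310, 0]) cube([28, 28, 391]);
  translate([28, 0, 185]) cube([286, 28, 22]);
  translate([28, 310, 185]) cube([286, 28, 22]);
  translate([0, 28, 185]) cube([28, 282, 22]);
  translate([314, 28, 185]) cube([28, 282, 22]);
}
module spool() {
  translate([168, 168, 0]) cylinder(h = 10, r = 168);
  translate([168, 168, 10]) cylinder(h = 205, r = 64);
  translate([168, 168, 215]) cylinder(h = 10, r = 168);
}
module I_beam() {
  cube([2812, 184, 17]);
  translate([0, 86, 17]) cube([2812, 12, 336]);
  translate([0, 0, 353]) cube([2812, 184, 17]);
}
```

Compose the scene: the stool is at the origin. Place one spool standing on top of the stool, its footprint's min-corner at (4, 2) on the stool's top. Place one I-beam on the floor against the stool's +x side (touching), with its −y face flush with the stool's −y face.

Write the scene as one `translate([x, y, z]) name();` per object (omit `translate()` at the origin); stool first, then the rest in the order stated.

stool();
translate([4, 2, 421]) spool();
translate([342, 0, 0]) I_beam();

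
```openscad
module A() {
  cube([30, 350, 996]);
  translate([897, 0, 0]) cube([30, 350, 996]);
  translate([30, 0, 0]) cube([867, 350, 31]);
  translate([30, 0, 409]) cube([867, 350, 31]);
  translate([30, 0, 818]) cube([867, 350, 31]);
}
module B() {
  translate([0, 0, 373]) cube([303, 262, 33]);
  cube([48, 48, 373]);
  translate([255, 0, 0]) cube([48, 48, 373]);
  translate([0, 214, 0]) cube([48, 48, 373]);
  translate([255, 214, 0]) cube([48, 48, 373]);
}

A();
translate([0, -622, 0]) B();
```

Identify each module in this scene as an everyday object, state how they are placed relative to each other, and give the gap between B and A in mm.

A is a bookshelf. B is a stool. The stool is on the floor beside the bookshelf on its −y side. The gap between the stool and the bookshelf is 360 mm.

The stool's nearest face is 360 mm from the bookshelf's −y face.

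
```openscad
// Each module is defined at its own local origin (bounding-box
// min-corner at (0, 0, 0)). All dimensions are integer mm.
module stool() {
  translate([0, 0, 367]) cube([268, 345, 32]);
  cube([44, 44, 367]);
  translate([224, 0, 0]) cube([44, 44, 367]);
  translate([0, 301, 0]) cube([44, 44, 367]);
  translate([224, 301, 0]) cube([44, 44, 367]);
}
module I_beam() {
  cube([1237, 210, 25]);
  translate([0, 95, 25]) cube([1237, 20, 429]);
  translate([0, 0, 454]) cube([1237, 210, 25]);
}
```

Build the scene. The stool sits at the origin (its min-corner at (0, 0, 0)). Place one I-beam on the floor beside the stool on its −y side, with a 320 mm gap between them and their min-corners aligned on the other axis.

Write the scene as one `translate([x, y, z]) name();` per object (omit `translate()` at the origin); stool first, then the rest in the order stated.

stool();
translate([0, -530, 0]) I_beam();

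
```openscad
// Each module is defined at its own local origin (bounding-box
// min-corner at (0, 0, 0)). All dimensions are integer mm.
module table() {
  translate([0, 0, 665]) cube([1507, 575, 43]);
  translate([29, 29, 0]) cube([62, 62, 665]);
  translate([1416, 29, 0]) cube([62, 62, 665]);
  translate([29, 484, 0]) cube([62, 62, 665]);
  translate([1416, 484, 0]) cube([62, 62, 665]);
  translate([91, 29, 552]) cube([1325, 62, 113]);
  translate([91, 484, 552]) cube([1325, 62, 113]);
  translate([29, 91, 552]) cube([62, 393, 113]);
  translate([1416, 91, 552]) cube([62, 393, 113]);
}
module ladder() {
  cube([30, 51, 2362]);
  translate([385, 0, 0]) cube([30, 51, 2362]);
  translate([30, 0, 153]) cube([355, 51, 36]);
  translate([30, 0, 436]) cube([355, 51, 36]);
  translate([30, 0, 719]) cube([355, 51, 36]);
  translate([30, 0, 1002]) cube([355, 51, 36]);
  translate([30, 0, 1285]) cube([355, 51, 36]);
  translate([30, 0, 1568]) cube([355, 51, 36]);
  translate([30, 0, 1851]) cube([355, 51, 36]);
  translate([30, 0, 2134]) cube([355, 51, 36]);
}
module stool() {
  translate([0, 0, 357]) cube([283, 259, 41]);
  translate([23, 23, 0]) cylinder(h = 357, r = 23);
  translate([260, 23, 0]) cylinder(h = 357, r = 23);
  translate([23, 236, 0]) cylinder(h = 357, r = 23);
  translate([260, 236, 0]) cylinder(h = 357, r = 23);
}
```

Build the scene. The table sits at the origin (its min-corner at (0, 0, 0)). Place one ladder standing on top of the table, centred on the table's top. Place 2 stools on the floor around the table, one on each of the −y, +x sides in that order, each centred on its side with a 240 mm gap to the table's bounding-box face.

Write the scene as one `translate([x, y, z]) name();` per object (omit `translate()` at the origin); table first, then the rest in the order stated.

table();
translate([546, 262, 708]) ladder();
translate([612, -499, 0]) stool();
translate([1747, 158, 0]) stool();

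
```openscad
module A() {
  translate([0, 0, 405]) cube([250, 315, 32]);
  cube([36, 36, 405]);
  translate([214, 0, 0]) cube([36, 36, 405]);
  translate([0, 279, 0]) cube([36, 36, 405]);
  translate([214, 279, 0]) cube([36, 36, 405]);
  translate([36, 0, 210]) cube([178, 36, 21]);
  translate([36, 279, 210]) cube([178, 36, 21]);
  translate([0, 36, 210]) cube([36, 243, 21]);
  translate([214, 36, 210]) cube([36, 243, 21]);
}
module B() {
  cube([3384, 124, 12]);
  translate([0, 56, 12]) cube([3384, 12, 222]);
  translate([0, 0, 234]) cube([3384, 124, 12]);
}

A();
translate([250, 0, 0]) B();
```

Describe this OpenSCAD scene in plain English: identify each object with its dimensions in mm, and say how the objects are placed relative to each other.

A is a four-legged stool. The seat is a 250×315×32 mm slab whose top surface is at z = 437 mm; four square legs, each 36×36 mm in cross-section, run from the floor (z = 0) to the underside of the seat, each flush with a corner of the seat. Four stretchers, 36 mm wide and 21 mm tall, connect adjacent legs with their undersides at z = 210 mm, each running between the inner faces of the legs it joins and aligned with the legs' outer faces on the other axis.

B is an I-beam lying along x, 3384 mm long. Overall section height 246 mm. Two flanges 124 mm wide (y) and 12 mm thick, one on the floor and one at the top; a web 12 mm thick runs between them, centred on the flange width.

The I-beam is against the stool's +x side, with their −y faces flush.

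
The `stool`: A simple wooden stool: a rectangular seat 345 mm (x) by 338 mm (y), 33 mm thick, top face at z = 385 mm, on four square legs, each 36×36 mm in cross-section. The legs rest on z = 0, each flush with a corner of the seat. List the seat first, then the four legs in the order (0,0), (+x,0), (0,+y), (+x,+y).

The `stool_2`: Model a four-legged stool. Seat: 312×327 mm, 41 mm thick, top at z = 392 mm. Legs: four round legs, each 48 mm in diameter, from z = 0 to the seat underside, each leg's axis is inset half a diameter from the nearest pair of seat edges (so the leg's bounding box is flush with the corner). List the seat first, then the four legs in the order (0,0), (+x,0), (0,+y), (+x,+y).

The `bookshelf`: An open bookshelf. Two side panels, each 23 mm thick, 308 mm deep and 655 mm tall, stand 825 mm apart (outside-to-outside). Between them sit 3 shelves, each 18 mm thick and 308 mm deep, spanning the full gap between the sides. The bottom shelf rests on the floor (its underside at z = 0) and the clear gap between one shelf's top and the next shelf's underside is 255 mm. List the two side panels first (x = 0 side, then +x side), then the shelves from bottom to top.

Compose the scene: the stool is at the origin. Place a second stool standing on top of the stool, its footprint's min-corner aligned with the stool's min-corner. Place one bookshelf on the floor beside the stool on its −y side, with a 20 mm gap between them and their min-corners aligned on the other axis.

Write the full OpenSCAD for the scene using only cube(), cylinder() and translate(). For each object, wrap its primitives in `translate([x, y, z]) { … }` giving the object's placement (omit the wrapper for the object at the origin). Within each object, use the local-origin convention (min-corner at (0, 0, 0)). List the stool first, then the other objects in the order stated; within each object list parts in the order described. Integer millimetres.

translate([0, 0, 352]) cube([345, 338, 33]);
cube([36, 36, 352]);
translate([309, 0, 0]) cube([36, 36, 352]);
translate([0, 302, 0]) cube([36, 36, 352]);
translate([309, 302, 0]) cube([36, 36, 352]);
translate([0, 0, 385]) {
  translate([0, 0, 351]) cube([312, 327, 41]);
  translate([24, 24, 0]) cylinder(h = 351, r = 24);
  translate([288, 24, 0]) cylinder(h = 351, r = 24);
  translate([24, 303, 0]) cylinder(h = 351, r = 24);
  translate([288, 303, 0]) cylinder(h = 351, r = 24);
}
translate([0, -328, 0]) {
  cube([23, 308, 655]);
  translate([802, 0, 0]) cube([23, 308, 655]);
  translate([23, 0, 0]) cube([779, 308, 18]);
  translate([23, 0, 273]) cube([779, 308, 18]);
  translate([23, 0, 546]) cube([779, 308, 18]);
}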